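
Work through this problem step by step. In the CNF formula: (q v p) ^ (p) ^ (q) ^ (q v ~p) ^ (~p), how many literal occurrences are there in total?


Counting literals in each clause:
Clause 1: 2 literal(s)
Clause 2: 1 literal(s)
Clause 3: 1 literal(s)
Clause 4: 2 literal(s)
Clause 5: 1 literal(s)
Total = 7

7


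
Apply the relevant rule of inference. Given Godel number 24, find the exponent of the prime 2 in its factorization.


Factorize 24 by dividing by 2 repeatedly.
Division steps: 2 divides 24 exactly 3 time(s).
Exponent of 2 = 3

3


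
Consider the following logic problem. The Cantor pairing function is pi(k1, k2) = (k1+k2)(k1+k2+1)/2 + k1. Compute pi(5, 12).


k1 + k2 = 17
(k1+k2)(k1+k2+1)/2 = 17 * 18 / 2 = 153
pi = 153 + 5 = 158

158


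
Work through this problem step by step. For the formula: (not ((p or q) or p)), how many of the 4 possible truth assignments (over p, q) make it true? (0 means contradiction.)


Check all 4 assignments:
p=0, q=0: 1
p=0, q=1: 0
p=1, q=0: 0
p=1, q=1: 0
Count of True = 1

1


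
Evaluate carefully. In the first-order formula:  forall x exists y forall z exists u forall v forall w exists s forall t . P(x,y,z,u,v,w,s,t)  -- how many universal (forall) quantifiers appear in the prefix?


Quantifier prefix: forall x exists y forall z exists u forall v forall w exists s forall t
Mark each quantifier type:
  U E U E U U E U
Universal count = 5, Existential count = 3
Asked for universal (forall) quantifiers: 5

5


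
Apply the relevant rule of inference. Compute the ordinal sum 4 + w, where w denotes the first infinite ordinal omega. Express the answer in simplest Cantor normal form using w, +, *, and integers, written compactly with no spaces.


Compute 4 + w.
Ordinal + is associative but NOT commutative; for finite n>0, n + w = w but w + n stays w+n.
Any finite left addend is absorbed by w on the right: 4 + w = w.
Result = w

w


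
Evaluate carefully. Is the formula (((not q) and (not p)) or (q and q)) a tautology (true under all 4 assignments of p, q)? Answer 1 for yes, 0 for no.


Check all 4 assignments:
p=0, q=0: 1
p=0, q=1: 1
p=1, q=0: 0
p=1, q=1: 1
Satisfying count = 3/4.
Tautology iff count = 4: no.

0


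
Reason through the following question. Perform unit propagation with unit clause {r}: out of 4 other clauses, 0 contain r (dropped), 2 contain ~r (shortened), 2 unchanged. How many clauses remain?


Satisfied (removed): 0
Shortened (remain): 2
Unchanged (remain): 2
Remaining = 2 + 2 = 4

4


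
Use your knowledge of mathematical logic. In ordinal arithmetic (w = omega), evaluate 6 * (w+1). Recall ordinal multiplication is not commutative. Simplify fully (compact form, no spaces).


Compute 6 * (w+1).
Ordinal * is associative and left-distributive over +, but NOT commutative; for finite n>1, n*w = w but w*n stays w*n.
By left-distributivity: 6 * (w+1) = 6*w + 6*1 = w + 6 = w+6.
Result = w+6

w+6


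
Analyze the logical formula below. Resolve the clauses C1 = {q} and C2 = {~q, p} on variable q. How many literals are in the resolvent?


Remove q from C1 and ~q from C2.
C1 remainder: {}
C2 remainder: {p}
Union (resolvent): {p}
Resolvent has 1 literal(s).

1


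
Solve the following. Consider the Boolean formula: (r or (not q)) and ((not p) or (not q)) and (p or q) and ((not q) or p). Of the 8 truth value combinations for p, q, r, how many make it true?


Evaluate all 8 assignments for p, q, r:
p=0, q=0, r=0: 0
p=0, q=0, r=1: 0
p=0, q=1, r=0: 0
p=0, q=1, r=1: 0
p=1, q=0, r=0: 1
p=1, q=0, r=1: 1
p=1, q=1, r=0: 0
p=1, q=1, r=1: 0
Satisfying count = 2

2


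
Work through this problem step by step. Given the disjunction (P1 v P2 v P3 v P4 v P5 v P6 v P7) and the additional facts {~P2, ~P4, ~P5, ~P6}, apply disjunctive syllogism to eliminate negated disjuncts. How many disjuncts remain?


Original disjuncts (7): P1, P2, P3, P4, P5, P6, P7
Negated (eliminate): ~P2, ~P4, ~P5, ~P6
Remaining disjuncts: P1, P3, P7
Count = 7 - 4 = 3

3


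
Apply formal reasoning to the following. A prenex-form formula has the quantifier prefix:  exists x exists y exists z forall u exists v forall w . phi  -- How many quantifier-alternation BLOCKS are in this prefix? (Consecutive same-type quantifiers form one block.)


Quantifier-type sequence: E E E A E A  (A=forall, E=exists)
Group into maximal same-type runs:
  Ex3 | Ax1 | Ex1 | Ax1
Number of blocks = 4

4


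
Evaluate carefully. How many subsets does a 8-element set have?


The power set of a set with n elements has 2^n elements.
|P(S)| = 2^8 = 256

256


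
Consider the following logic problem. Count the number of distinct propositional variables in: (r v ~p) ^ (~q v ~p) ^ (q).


Identify each variable that appears in the formula.
Variables found: p, q, r
Count = 3

3


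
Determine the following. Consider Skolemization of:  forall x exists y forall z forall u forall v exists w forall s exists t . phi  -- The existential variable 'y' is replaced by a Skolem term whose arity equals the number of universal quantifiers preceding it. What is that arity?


Quantifier prefix: forall x exists y forall z forall u forall v exists w forall s exists t
'y' is existentially quantified at position 2.
Universal variables preceding it: x
Skolem function arity = 1

1


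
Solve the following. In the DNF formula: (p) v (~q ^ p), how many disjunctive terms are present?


A DNF formula is a disjunction of terms (conjunctions).
Terms are separated by v.
Counting the disjuncts: 2 terms.

2


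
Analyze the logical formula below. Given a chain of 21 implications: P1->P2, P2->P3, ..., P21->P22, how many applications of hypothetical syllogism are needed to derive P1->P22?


With 21 implications in a chain connecting 22 propositions:
P1->P2, P2->P3, ..., P21->P22
Steps needed = (number of implications) - 1 = 21 - 1 = 20

20


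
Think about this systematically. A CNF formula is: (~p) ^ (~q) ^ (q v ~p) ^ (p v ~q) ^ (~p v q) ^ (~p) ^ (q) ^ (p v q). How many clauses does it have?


A CNF formula is a conjunction of clauses.
Clauses are separated by ^.
Counting the conjuncts: 8 clauses.

8


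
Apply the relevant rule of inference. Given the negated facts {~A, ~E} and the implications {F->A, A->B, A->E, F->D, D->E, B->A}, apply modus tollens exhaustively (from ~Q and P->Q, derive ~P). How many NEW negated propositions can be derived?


Initial negated facts: {~A, ~E}
Apply modus tollens to closure:
  ~A and F->A  =>  ~F
  ~E and D->E  =>  ~D
  ~A and B->A  =>  ~B
Final negated: {~A, ~B, ~D, ~E, ~F}
New negations: {~B, ~D, ~F}
Count = 3

3


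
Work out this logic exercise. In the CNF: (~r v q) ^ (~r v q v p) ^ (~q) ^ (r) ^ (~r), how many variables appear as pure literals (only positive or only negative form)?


Check each variable for pure literal status:
p: pure positive
q: mixed (not pure)
r: mixed (not pure)
Pure literal count = 1

1


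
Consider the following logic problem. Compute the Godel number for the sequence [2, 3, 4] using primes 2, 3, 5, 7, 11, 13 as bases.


Encode each element as an exponent of the corresponding prime:
  2^2 = 4
  3^3 = 27
  5^4 = 625
Product = 4 * 27 * 625 = 67500

67500


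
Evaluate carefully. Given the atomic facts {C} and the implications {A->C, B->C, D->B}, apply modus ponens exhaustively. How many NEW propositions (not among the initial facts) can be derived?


Initial facts: {C}
Apply modus ponens to closure:
  (no implication fires)
Final known: {C}
New propositions: {(none)}
Count = 0

0


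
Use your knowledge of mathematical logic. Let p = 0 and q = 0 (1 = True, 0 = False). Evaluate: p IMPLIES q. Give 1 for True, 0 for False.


p = 0, q = 0
Operation: p IMPLIES q
Evaluate: 0 IMPLIES 0 = 1

1


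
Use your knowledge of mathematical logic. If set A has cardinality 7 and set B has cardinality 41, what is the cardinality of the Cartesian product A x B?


The Cartesian product A x B contains all ordered pairs (a, b).
|A x B| = |A| * |B| = 7 * 41 = 287

287


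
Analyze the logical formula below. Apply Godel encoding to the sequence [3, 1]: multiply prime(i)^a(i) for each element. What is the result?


Encode each element as an exponent of the corresponding prime:
  2^3 = 8
  3^1 = 3
Product = 8 * 3 = 24

24


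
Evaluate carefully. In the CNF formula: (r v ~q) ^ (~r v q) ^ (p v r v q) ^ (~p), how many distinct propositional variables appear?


Identify each variable that appears in the formula.
Variables found: p, q, r
Count = 3

3


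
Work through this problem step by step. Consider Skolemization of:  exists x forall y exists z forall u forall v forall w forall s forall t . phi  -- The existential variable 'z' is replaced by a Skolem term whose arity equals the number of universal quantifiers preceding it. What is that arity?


Quantifier prefix: exists x forall y exists z forall u forall v forall w forall s forall t
'z' is existentially quantified at position 3.
Universal variables preceding it: y
Skolem function arity = 1

1


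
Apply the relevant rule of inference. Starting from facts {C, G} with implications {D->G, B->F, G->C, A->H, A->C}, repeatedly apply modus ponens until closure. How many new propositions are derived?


Initial facts: {C, G}
Apply modus ponens to closure:
  (no implication fires)
Final known: {C, G}
New propositions: {(none)}
Count = 0

0


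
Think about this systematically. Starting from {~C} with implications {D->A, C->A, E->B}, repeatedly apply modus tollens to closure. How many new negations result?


Initial negated facts: {~C}
Apply modus tollens to closure:
  (no implication fires)
Final negated: {~C}
New negations: {(none)}
Count = 0

0


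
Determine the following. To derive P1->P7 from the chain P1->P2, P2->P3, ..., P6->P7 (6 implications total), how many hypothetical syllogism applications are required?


With 6 implications in a chain connecting 7 propositions:
P1->P2, P2->P3, ..., P6->P7
Steps needed = (number of implications) - 1 = 6 - 1 = 5

5


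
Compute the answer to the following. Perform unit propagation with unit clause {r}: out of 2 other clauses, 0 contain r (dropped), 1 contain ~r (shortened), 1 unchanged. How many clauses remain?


Satisfied (removed): 0
Shortened (remain): 1
Unchanged (remain): 1
Remaining = 1 + 1 = 2

2


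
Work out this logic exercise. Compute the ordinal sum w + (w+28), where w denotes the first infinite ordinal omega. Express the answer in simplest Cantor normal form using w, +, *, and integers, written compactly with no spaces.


Compute w + (w+28).
Ordinal + is associative but NOT commutative; for finite n>0, n + w = w but w + n stays w+n.
w + (w+28) = (w+w) + 28 = w*2+28.
Result = w*2+28

w*2+28


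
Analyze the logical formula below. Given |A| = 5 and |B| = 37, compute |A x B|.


The Cartesian product A x B contains all ordered pairs (a, b).
|A x B| = |A| * |B| = 5 * 37 = 185

185


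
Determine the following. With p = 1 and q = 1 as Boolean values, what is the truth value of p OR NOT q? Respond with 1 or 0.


p = 1, q = 1
Operation: p OR NOT q
Evaluate: 1 OR NOT 1 = 1

1


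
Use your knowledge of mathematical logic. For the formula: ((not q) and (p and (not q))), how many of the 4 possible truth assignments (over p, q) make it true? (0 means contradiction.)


Check all 4 assignments:
p=0, q=0: 0
p=0, q=1: 0
p=1, q=0: 1
p=1, q=1: 0
Count of True = 1

1


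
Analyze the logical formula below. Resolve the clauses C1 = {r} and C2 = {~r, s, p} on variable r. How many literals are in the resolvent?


Remove r from C1 and ~r from C2.
C1 remainder: {}
C2 remainder: {s, p}
Union (resolvent): {p, s}
Resolvent has 2 literal(s).

2


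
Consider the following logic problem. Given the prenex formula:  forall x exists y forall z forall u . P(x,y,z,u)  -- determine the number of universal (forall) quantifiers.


Quantifier prefix: forall x exists y forall z forall u
Mark each quantifier type:
  U E U U
Universal count = 3, Existential count = 1
Asked for universal (forall) quantifiers: 3

3


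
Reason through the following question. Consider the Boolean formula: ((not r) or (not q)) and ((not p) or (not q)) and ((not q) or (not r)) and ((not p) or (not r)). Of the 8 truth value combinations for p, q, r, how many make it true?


Evaluate all 8 assignments for p, q, r:
p=0, q=0, r=0: 1
p=0, q=0, r=1: 1
p=0, q=1, r=0: 1
p=0, q=1, r=1: 0
p=1, q=0, r=0: 1
p=1, q=0, r=1: 0
p=1, q=1, r=0: 0
p=1, q=1, r=1: 0
Satisfying count = 4

4


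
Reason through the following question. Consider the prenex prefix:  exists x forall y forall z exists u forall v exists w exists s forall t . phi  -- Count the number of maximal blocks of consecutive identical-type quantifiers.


Quantifier-type sequence: E A A E A E E A  (A=forall, E=exists)
Group into maximal same-type runs:
  Ex1 | Ax2 | Ex1 | Ax1 | Ex2 | Ax1
Number of blocks = 6

6


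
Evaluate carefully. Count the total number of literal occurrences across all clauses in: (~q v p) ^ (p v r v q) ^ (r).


Counting literals in each clause:
Clause 1: 2 literal(s)
Clause 2: 3 literal(s)
Clause 3: 1 literal(s)
Total = 6

6


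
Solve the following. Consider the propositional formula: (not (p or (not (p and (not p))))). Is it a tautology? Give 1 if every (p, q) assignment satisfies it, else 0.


Check all 4 assignments:
p=0, q=0: 0
p=0, q=1: 0
p=1, q=0: 0
p=1, q=1: 0
Satisfying count = 0/4.
Tautology iff count = 4: no.

0


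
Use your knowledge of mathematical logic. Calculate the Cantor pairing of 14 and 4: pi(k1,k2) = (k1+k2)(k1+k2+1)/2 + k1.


k1 + k2 = 18
(k1+k2)(k1+k2+1)/2 = 18 * 19 / 2 = 171
pi = 171 + 14 = 185

185


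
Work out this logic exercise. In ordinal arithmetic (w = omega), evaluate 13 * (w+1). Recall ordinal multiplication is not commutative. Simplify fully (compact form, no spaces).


Compute 13 * (w+1).
Ordinal * is associative and left-distributive over +, but NOT commutative; for finite n>1, n*w = w but w*n stays w*n.
By left-distributivity: 13 * (w+1) = 13*w + 13*1 = w + 13 = w+13.
Result = w+13

w+13


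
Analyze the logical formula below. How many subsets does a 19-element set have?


The power set of a set with n elements has 2^n elements.
|P(S)| = 2^19 = 524288

524288


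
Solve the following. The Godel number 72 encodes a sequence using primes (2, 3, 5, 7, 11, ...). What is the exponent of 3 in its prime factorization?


Factorize 72 by dividing by 3 repeatedly.
Division steps: 3 divides 72 exactly 2 time(s).
Exponent of 3 = 2

2


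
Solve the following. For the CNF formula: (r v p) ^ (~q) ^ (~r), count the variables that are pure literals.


Check each variable for pure literal status:
p: pure positive
q: pure negative
r: mixed (not pure)
Pure literal count = 2

2


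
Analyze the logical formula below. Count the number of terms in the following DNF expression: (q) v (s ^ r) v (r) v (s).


A DNF formula is a disjunction of terms (conjunctions).
Terms are separated by v.
Counting the disjuncts: 4 terms.

4


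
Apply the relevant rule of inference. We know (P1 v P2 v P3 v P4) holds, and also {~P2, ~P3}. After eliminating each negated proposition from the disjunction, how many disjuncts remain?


Original disjuncts (4): P1, P2, P3, P4
Negated (eliminate): ~P2, ~P3
Remaining disjuncts: P1, P4
Count = 4 - 2 = 2

2


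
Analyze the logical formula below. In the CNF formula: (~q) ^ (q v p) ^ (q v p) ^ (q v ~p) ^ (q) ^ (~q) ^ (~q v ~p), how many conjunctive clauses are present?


A CNF formula is a conjunction of clauses.
Clauses are separated by ^.
Counting the conjuncts: 7 clauses.

7


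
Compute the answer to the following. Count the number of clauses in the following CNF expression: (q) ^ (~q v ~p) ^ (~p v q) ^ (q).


A CNF formula is a conjunction of clauses.
Clauses are separated by ^.
Counting the conjuncts: 4 clauses.

4


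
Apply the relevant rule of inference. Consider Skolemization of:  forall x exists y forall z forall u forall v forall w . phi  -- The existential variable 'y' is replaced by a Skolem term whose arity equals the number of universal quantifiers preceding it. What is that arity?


Quantifier prefix: forall x exists y forall z forall u forall v forall w
'y' is existentially quantified at position 2.
Universal variables preceding it: x
Skolem function arity = 1

1


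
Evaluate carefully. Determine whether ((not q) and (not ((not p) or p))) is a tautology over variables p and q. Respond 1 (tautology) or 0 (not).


Check all 4 assignments:
p=0, q=0: 0
p=0, q=1: 0
p=1, q=0: 0
p=1, q=1: 0
Satisfying count = 0/4.
Tautology iff count = 4: no.

0


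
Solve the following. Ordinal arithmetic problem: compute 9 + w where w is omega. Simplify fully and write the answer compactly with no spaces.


Compute 9 + w.
Ordinal + is associative but NOT commutative; for finite n>0, n + w = w but w + n stays w+n.
Any finite left addend is absorbed by w on the right: 9 + w = w.
Result = w

w


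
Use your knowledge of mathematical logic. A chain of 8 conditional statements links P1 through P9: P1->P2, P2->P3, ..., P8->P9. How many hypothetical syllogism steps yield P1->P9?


With 8 implications in a chain connecting 9 propositions:
P1->P2, P2->P3, ..., P8->P9
Steps needed = (number of implications) - 1 = 8 - 1 = 7

7


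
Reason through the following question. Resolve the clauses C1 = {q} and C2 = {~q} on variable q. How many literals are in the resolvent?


Remove q from C1 and ~q from C2.
C1 remainder: {}
C2 remainder: {}
Union (resolvent): {} (empty clause)
Resolvent has 0 literal(s).

0


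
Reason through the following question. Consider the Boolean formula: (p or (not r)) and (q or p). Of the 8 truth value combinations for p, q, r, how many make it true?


Evaluate all 8 assignments for p, q, r:
p=0, q=0, r=0: 0
p=0, q=0, r=1: 0
p=0, q=1, r=0: 1
p=0, q=1, r=1: 0
p=1, q=0, r=0: 1
p=1, q=0, r=1: 1
p=1, q=1, r=0: 1
p=1, q=1, r=1: 1
Satisfying count = 5

5


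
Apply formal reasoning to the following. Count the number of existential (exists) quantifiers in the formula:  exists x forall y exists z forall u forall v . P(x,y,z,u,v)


Quantifier prefix: exists x forall y exists z forall u forall v
Mark each quantifier type:
  E U E U U
Universal count = 3, Existential count = 2
Asked for existential (exists) quantifiers: 2

2


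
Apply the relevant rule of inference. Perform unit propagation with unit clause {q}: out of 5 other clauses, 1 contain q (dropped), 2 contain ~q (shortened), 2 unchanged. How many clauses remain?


Satisfied (removed): 1
Shortened (remain): 2
Unchanged (remain): 2
Remaining = 2 + 2 = 4

4


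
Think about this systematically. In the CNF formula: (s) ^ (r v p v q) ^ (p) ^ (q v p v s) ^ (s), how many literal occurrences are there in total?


Counting literals in each clause:
Clause 1: 1 literal(s)
Clause 2: 3 literal(s)
Clause 3: 1 literal(s)
Clause 4: 3 literal(s)
Clause 5: 1 literal(s)
Total = 9

9


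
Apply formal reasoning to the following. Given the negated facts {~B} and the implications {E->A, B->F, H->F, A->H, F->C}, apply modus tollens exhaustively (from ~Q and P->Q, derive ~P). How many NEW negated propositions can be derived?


Initial negated facts: {~B}
Apply modus tollens to closure:
  (no implication fires)
Final negated: {~B}
New negations: {(none)}
Count = 0

0


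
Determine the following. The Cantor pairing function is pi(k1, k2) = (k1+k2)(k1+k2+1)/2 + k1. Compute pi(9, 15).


k1 + k2 = 24
(k1+k2)(k1+k2+1)/2 = 24 * 25 / 2 = 300
pi = 300 + 9 = 309

309


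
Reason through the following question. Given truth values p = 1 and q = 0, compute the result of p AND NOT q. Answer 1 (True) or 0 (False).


p = 1, q = 0
Operation: p AND NOT q
Evaluate: 1 AND NOT 0 = 1

1


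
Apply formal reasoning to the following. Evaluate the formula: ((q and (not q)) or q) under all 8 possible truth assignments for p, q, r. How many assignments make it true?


Check all 8 assignments:
p=0, q=0, r=0: 0
p=0, q=0, r=1: 0
p=0, q=1, r=0: 1
p=0, q=1, r=1: 1
p=1, q=0, r=0: 0
p=1, q=0, r=1: 0
p=1, q=1, r=0: 1
p=1, q=1, r=1: 1
Count of True = 4

4


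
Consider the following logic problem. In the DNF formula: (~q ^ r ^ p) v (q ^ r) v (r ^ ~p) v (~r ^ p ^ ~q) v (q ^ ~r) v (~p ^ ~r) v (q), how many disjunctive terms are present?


A DNF formula is a disjunction of terms (conjunctions).
Terms are separated by v.
Counting the disjuncts: 7 terms.

7


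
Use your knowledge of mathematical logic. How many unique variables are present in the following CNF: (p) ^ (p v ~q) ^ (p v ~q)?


Identify each variable that appears in the formula.
Variables found: p, q
Count = 2

2


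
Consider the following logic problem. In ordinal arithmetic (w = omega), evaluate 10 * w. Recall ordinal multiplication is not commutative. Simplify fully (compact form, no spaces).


Compute 10 * w.
Ordinal * is associative and left-distributive over +, but NOT commutative; for finite n>1, n*w = w but w*n stays w*n.
For finite n>0, n * w = sup{n*k : k<w} = w. So 10 * w = w.
Result = w

w


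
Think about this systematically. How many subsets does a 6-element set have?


The power set of a set with n elements has 2^n elements.
|P(S)| = 2^6 = 64

64


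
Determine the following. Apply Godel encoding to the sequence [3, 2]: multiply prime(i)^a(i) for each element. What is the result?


Encode each element as an exponent of the corresponding prime:
  2^3 = 8
  3^2 = 9
Product = 8 * 9 = 72

72


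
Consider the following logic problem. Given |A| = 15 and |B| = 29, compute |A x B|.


The Cartesian product A x B contains all ordered pairs (a, b).
|A x B| = |A| * |B| = 15 * 29 = 435

435


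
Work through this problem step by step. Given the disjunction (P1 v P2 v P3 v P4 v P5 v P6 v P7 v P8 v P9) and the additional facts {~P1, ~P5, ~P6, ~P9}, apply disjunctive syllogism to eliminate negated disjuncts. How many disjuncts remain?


Original disjuncts (9): P1, P2, P3, P4, P5, P6, P7, P8, P9
Negated (eliminate): ~P1, ~P5, ~P6, ~P9
Remaining disjuncts: P2, P3, P4, P7, P8
Count = 9 - 4 = 5

5


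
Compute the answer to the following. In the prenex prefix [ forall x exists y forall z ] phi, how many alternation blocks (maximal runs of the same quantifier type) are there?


Quantifier-type sequence: A E A  (A=forall, E=exists)
Group into maximal same-type runs:
  Ax1 | Ex1 | Ax1
Number of blocks = 3

3


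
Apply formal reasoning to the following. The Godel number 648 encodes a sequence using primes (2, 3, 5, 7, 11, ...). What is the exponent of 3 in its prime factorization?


Factorize 648 by dividing by 3 repeatedly.
Division steps: 3 divides 648 exactly 4 time(s).
Exponent of 3 = 4

4


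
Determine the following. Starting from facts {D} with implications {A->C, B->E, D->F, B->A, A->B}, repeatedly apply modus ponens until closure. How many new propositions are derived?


Initial facts: {D}
Apply modus ponens to closure:
  D and D->F  =>  F
Final known: {D, F}
New propositions: {F}
Count = 1

1


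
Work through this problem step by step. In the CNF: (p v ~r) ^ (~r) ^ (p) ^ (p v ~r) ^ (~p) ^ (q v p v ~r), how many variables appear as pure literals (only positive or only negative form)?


Check each variable for pure literal status:
p: mixed (not pure)
q: pure positive
r: pure negative
Pure literal count = 2

2


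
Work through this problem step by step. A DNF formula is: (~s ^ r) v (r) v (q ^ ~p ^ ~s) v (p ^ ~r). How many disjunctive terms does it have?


A DNF formula is a disjunction of terms (conjunctions).
Terms are separated by v.
Counting the disjuncts: 4 terms.

4


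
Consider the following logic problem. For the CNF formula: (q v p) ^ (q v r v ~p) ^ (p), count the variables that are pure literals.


Check each variable for pure literal status:
p: mixed (not pure)
q: pure positive
r: pure positive
Pure literal count = 2

2


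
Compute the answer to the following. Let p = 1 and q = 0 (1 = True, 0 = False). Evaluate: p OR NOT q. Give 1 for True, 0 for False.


p = 1, q = 0
Operation: p OR NOT q
Evaluate: 1 OR NOT 0 = 1

1


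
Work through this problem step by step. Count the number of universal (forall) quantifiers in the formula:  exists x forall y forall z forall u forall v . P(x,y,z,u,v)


Quantifier prefix: exists x forall y forall z forall u forall v
Mark each quantifier type:
  E U U U U
Universal count = 4, Existential count = 1
Asked for universal (forall) quantifiers: 4

4


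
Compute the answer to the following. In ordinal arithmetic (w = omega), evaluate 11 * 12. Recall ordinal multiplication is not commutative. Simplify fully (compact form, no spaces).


Compute 11 * 12.
Ordinal * is associative and left-distributive over +, but NOT commutative; for finite n>1, n*w = w but w*n stays w*n.
Both finite; ordinal * agrees with natural *: 11 * 12 = 132.
Result = 132

132


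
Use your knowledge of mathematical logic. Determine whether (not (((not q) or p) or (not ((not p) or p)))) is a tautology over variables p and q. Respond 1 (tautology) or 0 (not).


Check all 4 assignments:
p=0, q=0: 0
p=0, q=1: 1
p=1, q=0: 0
p=1, q=1: 0
Satisfying count = 1/4.
Tautology iff count = 4: no.

0


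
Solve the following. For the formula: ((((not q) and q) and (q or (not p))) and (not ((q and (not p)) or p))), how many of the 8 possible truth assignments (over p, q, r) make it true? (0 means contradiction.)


Check all 8 assignments:
p=0, q=0, r=0: 0
p=0, q=0, r=1: 0
p=0, q=1, r=0: 0
p=0, q=1, r=1: 0
p=1, q=0, r=0: 0
p=1, q=0, r=1: 0
p=1, q=1, r=0: 0
p=1, q=1, r=1: 0
Count of True = 0

0


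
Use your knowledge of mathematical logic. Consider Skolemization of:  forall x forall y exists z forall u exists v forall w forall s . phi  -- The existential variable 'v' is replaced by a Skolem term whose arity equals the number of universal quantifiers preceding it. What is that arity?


Quantifier prefix: forall x forall y exists z forall u exists v forall w forall s
'v' is existentially quantified at position 5.
Universal variables preceding it: x, y, u
Skolem function arity = 3

3


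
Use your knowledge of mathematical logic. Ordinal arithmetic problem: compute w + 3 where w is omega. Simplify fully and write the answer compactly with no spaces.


Compute w + 3.
Ordinal + is associative but NOT commutative; for finite n>0, n + w = w but w + n stays w+n.
w + 3 is already in normal form (a successor ordinal beyond w).
Result = w+3

w+3


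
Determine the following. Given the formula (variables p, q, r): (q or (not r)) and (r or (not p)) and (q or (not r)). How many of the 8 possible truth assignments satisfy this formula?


Evaluate all 8 assignments for p, q, r:
p=0, q=0, r=0: 1
p=0, q=0, r=1: 0
p=0, q=1, r=0: 1
p=0, q=1, r=1: 1
p=1, q=0, r=0: 0
p=1, q=0, r=1: 0
p=1, q=1, r=0: 0
p=1, q=1, r=1: 1
Satisfying count = 4

4


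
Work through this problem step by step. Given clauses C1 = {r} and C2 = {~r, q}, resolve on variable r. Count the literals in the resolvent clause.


Remove r from C1 and ~r from C2.
C1 remainder: {}
C2 remainder: {q}
Union (resolvent): {q}
Resolvent has 1 literal(s).

1


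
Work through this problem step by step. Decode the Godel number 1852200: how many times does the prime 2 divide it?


Factorize 1852200 by dividing by 2 repeatedly.
Division steps: 2 divides 1852200 exactly 3 time(s).
Exponent of 2 = 3

3


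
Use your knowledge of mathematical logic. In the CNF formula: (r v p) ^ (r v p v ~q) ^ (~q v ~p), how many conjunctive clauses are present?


A CNF formula is a conjunction of clauses.
Clauses are separated by ^.
Counting the conjuncts: 3 clauses.

3


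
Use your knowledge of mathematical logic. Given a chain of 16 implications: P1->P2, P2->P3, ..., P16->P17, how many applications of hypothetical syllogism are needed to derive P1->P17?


With 16 implications in a chain connecting 17 propositions:
P1->P2, P2->P3, ..., P16->P17
Steps needed = (number of implications) - 1 = 16 - 1 = 15

15


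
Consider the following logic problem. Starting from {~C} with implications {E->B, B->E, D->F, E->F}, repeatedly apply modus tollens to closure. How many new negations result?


Initial negated facts: {~C}
Apply modus tollens to closure:
  (no implication fires)
Final negated: {~C}
New negations: {(none)}
Count = 0

0


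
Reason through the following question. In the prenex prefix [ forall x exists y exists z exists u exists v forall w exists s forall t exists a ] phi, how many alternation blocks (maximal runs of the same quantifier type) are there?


Quantifier-type sequence: A E E E E A E A E  (A=forall, E=exists)
Group into maximal same-type runs:
  Ax1 | Ex4 | Ax1 | Ex1 | Ax1 | Ex1
Number of blocks = 6

6


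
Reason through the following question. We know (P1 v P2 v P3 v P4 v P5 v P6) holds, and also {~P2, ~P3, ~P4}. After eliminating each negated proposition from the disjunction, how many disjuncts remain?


Original disjuncts (6): P1, P2, P3, P4, P5, P6
Negated (eliminate): ~P2, ~P3, ~P4
Remaining disjuncts: P1, P5, P6
Count = 6 - 3 = 3

3


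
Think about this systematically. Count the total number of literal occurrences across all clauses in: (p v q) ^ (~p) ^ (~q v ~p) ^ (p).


Counting literals in each clause:
Clause 1: 2 literal(s)
Clause 2: 1 literal(s)
Clause 3: 2 literal(s)
Clause 4: 1 literal(s)
Total = 6

6


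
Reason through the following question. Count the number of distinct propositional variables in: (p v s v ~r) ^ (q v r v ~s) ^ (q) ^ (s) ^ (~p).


Identify each variable that appears in the formula.
Variables found: p, q, r, s
Count = 4

4


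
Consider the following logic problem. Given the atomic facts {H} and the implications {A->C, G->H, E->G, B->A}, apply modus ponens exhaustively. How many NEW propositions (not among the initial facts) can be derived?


Initial facts: {H}
Apply modus ponens to closure:
  (no implication fires)
Final known: {H}
New propositions: {(none)}
Count = 0

0


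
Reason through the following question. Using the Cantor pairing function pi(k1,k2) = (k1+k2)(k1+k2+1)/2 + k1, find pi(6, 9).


k1 + k2 = 15
(k1+k2)(k1+k2+1)/2 = 15 * 16 / 2 = 120
pi = 120 + 6 = 126

126


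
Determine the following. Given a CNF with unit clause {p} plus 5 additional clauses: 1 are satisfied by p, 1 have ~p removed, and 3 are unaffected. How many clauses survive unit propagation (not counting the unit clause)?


Satisfied (removed): 1
Shortened (remain): 1
Unchanged (remain): 3
Remaining = 1 + 3 = 4

4


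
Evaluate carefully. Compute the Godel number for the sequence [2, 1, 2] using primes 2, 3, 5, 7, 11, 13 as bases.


Encode each element as an exponent of the corresponding prime:
  2^2 = 4
  3^1 = 3
  5^2 = 25
Product = 4 * 3 * 25 = 300

300


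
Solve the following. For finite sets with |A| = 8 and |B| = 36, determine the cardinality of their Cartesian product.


The Cartesian product A x B contains all ordered pairs (a, b).
|A x B| = |A| * |B| = 8 * 36 = 288

288


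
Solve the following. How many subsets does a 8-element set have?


The power set of a set with n elements has 2^n elements.
|P(S)| = 2^8 = 256

256


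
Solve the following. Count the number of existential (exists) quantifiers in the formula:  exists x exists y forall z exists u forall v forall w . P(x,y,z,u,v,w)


Quantifier prefix: exists x exists y forall z exists u forall v forall w
Mark each quantifier type:
  E E U E U U
Universal count = 3, Existential count = 3
Asked for existential (exists) quantifiers: 3

3


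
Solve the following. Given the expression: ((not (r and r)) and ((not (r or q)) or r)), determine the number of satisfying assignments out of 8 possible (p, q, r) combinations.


Check all 8 assignments:
p=0, q=0, r=0: 1
p=0, q=0, r=1: 0
p=0, q=1, r=0: 0
p=0, q=1, r=1: 0
p=1, q=0, r=0: 1
p=1, q=0, r=1: 0
p=1, q=1, r=0: 0
p=1, q=1, r=1: 0
Count of True = 2

2


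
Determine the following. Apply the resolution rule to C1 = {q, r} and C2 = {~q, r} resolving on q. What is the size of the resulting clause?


Remove q from C1 and ~q from C2.
C1 remainder: {r}
C2 remainder: {r}
Union (resolvent): {r}
Resolvent has 1 literal(s).

1


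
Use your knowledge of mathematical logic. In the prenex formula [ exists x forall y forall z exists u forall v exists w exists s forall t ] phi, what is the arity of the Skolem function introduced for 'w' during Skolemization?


Quantifier prefix: exists x forall y forall z exists u forall v exists w exists s forall t
'w' is existentially quantified at position 6.
Universal variables preceding it: y, z, v
Skolem function arity = 3

3


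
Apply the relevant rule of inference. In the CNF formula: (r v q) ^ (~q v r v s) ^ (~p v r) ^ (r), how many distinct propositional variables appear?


Identify each variable that appears in the formula.
Variables found: p, q, r, s
Count = 4

4


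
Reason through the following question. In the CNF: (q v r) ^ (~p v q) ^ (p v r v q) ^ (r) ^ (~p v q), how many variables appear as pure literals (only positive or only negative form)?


Check each variable for pure literal status:
p: mixed (not pure)
q: pure positive
r: pure positive
Pure literal count = 2

2


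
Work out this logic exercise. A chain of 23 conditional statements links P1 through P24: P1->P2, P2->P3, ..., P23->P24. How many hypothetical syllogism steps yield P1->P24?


With 23 implications in a chain connecting 24 propositions:
P1->P2, P2->P3, ..., P23->P24
Steps needed = (number of implications) - 1 = 23 - 1 = 22

22


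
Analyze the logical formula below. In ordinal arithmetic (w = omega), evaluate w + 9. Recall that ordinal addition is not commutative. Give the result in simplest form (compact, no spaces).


Compute w + 9.
Ordinal + is associative but NOT commutative; for finite n>0, n + w = w but w + n stays w+n.
w + 9 is already in normal form (a successor ordinal beyond w).
Result = w+9

w+9


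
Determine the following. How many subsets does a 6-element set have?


The power set of a set with n elements has 2^n elements.
|P(S)| = 2^6 = 64

64


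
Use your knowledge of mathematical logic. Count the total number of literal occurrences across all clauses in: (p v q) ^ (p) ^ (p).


Counting literals in each clause:
Clause 1: 2 literal(s)
Clause 2: 1 literal(s)
Clause 3: 1 literal(s)
Total = 4

4


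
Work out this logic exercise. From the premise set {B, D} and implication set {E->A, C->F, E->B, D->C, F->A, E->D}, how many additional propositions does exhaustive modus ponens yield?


Initial facts: {B, D}
Apply modus ponens to closure:
  D and D->C  =>  C
  C and C->F  =>  F
  F and F->A  =>  A
Final known: {A, B, C, D, F}
New propositions: {A, C, F}
Count = 3

3


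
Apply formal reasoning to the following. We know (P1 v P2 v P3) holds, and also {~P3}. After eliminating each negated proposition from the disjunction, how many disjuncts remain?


Original disjuncts (3): P1, P2, P3
Negated (eliminate): ~P3
Remaining disjuncts: P1, P2
Count = 3 - 1 = 2

2


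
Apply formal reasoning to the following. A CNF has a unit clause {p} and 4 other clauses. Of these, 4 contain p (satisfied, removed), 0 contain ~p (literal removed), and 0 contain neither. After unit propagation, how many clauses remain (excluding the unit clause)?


Satisfied (removed): 4
Shortened (remain): 0
Unchanged (remain): 0
Remaining = 0 + 0 = 0

0


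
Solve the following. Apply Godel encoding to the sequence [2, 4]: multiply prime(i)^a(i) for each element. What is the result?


Encode each element as an exponent of the corresponding prime:
  2^2 = 4
  3^4 = 81
Product = 4 * 81 = 324

324


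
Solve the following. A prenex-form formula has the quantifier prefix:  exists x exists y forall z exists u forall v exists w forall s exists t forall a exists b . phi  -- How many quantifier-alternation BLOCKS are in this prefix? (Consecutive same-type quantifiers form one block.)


Quantifier-type sequence: E E A E A E A E A E  (A=forall, E=exists)
Group into maximal same-type runs:
  Ex2 | Ax1 | Ex1 | Ax1 | Ex1 | Ax1 | Ex1 | Ax1 | Ex1
Number of blocks = 9

9


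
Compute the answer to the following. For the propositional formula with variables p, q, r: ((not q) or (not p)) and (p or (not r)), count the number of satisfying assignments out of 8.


Evaluate all 8 assignments for p, q, r:
p=0, q=0, r=0: 1
p=0, q=0, r=1: 0
p=0, q=1, r=0: 1
p=0, q=1, r=1: 0
p=1, q=0, r=0: 1
p=1, q=0, r=1: 1
p=1, q=1, r=0: 0
p=1, q=1, r=1: 0
Satisfying count = 4

4


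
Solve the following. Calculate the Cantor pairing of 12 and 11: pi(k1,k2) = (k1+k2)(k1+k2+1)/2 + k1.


k1 + k2 = 23
(k1+k2)(k1+k2+1)/2 = 23 * 24 / 2 = 276
pi = 276 + 12 = 288

288


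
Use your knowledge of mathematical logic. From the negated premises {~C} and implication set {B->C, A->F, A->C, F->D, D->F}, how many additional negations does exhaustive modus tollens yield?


Initial negated facts: {~C}
Apply modus tollens to closure:
  ~C and B->C  =>  ~B
  ~C and A->C  =>  ~A
Final negated: {~A, ~B, ~C}
New negations: {~A, ~B}
Count = 2

2


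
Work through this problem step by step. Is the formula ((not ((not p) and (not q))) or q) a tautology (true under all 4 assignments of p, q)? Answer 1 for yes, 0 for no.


Check all 4 assignments:
p=0, q=0: 0
p=0, q=1: 1
p=1, q=0: 1
p=1, q=1: 1
Satisfying count = 3/4.
Tautology iff count = 4: no.

0


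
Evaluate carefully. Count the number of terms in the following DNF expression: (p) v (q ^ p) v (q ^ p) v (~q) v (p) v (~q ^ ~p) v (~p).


A DNF formula is a disjunction of terms (conjunctions).
Terms are separated by v.
Counting the disjuncts: 7 terms.

7


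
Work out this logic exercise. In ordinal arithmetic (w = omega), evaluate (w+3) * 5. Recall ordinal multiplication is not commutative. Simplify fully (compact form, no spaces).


Compute (w+3) * 5.
Ordinal * is associative and left-distributive over +, but NOT commutative; for finite n>1, n*w = w but w*n stays w*n.
(w+3) * 5 = (w+3) repeated 5 times. Each intermediate +3 is absorbed by the following w; only the last survives: w*5+3.
Result = w*5+3

w*5+3


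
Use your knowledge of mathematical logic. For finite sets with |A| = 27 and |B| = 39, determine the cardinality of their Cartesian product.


The Cartesian product A x B contains all ordered pairs (a, b).
|A x B| = |A| * |B| = 27 * 39 = 1053

1053


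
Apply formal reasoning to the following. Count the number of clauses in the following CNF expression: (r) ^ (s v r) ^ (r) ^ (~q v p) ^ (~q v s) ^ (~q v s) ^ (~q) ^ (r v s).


A CNF formula is a conjunction of clauses.
Clauses are separated by ^.
Counting the conjuncts: 8 clauses.

8


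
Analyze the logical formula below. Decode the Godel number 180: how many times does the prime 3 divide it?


Factorize 180 by dividing by 3 repeatedly.
Division steps: 3 divides 180 exactly 2 time(s).
Exponent of 3 = 2

2


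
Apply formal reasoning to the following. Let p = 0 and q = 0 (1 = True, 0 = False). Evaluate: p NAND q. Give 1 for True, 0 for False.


p = 0, q = 0
Operation: p NAND q
Evaluate: 0 NAND 0 = 1

1


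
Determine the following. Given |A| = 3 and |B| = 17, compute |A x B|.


The Cartesian product A x B contains all ordered pairs (a, b).
|A x B| = |A| * |B| = 3 * 17 = 51

51


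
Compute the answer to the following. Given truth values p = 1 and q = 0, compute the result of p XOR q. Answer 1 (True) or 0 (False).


p = 1, q = 0
Operation: p XOR q
Evaluate: 1 XOR 0 = 1

1


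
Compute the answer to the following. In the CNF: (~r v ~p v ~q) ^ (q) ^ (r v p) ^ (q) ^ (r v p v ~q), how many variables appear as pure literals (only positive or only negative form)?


Check each variable for pure literal status:
p: mixed (not pure)
q: mixed (not pure)
r: mixed (not pure)
Pure literal count = 0

0


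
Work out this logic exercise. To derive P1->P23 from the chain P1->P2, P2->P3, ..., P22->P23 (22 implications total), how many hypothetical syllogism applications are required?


With 22 implications in a chain connecting 23 propositions:
P1->P2, P2->P3, ..., P22->P23
Steps needed = (number of implications) - 1 = 22 - 1 = 21

21
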